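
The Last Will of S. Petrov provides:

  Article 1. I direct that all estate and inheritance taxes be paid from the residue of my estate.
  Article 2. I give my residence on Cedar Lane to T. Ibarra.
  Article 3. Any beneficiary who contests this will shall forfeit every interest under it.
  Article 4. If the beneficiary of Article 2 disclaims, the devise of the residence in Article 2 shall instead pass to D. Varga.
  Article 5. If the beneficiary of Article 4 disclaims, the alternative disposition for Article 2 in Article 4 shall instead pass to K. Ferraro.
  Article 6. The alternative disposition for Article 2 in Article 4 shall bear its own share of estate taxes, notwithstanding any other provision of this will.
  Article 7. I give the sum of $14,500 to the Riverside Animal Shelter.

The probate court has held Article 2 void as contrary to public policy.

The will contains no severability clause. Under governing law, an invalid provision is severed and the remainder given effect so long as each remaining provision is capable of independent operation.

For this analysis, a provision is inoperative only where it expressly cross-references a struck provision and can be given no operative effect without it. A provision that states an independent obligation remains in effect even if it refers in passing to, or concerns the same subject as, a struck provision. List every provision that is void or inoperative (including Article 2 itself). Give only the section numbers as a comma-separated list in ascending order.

Article 2 is struck. Article 4 has no operative effect of its own apart from Article 2 and is therefore inoperative. The only function of Article 5 is the alternative disposition for Article 4, so it cannot stand once Article 4 is removed. The only function of Article 6 is the tax charge on Article 4, so it cannot stand once Article 4 is removed. Under the stated default rule, only provisions that cannot operate independently fall away; the rest are enforced. The provisions still in force are Article 1, Article 3, and Article 7.

2, 4, 5, 6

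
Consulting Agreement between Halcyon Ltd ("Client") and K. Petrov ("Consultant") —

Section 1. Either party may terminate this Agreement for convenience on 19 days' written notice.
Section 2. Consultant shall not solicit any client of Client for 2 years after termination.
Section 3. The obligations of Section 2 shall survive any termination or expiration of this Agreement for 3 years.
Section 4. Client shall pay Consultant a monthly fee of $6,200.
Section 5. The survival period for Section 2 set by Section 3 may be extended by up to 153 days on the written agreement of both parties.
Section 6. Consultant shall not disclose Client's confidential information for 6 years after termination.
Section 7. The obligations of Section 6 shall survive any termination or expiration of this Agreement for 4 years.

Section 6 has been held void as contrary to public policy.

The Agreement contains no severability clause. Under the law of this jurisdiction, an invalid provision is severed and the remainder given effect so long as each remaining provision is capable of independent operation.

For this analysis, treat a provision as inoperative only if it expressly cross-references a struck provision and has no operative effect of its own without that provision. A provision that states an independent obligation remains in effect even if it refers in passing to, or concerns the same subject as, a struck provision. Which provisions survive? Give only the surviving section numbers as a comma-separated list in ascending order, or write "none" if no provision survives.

1, 2, 3, 4, 5

Section 6 is struck. Section 7 merely fixes the survival period for Section 6; with Section 6 gone it has nothing to operate on and falls away. Under the stated default rule, only provisions that cannot operate independently fall away; the rest are enforced. That leaves Section 1, Section 2, Section 3, Section 4, and Section 5 in effect.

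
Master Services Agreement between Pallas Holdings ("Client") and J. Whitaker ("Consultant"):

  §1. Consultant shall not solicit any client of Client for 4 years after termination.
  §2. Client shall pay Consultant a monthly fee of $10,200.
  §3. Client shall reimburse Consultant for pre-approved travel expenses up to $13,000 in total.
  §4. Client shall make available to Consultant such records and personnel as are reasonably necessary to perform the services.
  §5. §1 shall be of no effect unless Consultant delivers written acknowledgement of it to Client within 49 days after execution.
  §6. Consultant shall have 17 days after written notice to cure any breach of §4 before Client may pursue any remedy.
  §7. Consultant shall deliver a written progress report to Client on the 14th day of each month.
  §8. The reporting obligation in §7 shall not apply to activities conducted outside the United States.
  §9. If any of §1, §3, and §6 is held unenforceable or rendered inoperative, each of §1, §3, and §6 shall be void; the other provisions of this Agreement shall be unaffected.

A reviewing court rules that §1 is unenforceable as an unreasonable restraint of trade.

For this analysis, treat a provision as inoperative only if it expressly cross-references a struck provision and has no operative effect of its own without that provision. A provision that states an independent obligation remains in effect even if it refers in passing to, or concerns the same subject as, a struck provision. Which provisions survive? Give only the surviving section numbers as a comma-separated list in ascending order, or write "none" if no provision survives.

§1 is struck. §5 operates only by reference to §1, so it falls with §1. §9 declares §1, §3, and §6 mutually dependent; since one of them has fallen, all of them are of no effect. That brings down §3 and §6 as well. The remainder continues in force under §9. That leaves §2, §4, §7, §8, and §9 in effect.

2, 4, 7, 8, 9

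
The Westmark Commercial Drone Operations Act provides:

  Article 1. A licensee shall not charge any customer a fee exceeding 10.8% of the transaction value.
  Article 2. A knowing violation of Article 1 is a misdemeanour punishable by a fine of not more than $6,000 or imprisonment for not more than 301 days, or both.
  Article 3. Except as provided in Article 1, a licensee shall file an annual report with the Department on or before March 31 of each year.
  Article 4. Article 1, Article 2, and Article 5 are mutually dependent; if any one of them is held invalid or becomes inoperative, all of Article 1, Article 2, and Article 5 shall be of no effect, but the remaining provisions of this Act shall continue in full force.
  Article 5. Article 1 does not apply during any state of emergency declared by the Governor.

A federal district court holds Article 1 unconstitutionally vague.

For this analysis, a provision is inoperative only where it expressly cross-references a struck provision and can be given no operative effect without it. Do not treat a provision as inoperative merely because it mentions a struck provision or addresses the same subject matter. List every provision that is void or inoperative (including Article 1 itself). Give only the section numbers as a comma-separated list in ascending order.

1, 2, 5

Article 1 is struck. Article 2 operates only by reference to Article 1, so it falls with Article 1. Article 5 operates only by reference to Article 1, so it falls with Article 1. Although Article 3 refers to Article 1, its operative terms do not depend on Article 1, so it remains in effect. Article 4 declares Article 1, Article 2, and Article 5 mutually dependent; since one of them has fallen, all of them are of no effect. The remainder continues in force under Article 4. That leaves Article 3 and Article 4 in effect.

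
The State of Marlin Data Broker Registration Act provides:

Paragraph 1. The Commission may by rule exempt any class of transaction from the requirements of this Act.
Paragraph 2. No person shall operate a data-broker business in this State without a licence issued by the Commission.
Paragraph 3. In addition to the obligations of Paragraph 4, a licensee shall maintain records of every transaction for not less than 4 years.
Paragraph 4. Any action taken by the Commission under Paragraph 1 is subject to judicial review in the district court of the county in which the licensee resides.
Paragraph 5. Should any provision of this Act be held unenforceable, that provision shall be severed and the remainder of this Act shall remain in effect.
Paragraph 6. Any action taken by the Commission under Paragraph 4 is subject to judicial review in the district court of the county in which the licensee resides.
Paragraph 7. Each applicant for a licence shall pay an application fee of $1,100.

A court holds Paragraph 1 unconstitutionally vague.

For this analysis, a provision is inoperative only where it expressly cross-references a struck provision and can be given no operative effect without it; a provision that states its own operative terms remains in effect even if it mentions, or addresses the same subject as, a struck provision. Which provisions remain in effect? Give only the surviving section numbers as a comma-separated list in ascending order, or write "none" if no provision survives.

2, 3, 5, 7

Paragraph 1 is struck. Paragraph 4 has no operative effect of its own apart from Paragraph 1 and is therefore inoperative. The only function of Paragraph 6 is the judicial-review right for Paragraph 4, so it cannot stand once Paragraph 4 is removed. Although Paragraph 3 refers to Paragraph 4, its operative terms do not depend on Paragraph 4, so it remains in effect. Paragraph 5 is a severability clause and preserves every provision that can still be given independent effect. That leaves Paragraph 2, Paragraph 3, Paragraph 5, and Paragraph 7 in effect.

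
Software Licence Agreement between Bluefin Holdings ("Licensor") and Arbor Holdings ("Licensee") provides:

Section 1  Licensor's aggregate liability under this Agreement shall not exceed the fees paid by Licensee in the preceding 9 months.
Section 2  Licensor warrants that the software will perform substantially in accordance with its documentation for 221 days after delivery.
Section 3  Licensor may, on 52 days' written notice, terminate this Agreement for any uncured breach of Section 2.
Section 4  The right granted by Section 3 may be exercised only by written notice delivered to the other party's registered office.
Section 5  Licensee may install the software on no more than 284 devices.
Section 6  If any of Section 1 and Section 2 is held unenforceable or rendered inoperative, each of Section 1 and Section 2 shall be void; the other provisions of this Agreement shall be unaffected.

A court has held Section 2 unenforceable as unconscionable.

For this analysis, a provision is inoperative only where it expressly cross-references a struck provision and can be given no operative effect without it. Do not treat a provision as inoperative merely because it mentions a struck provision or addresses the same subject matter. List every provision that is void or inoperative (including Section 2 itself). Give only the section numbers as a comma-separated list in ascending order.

1, 2, 3, 4

Section 2 is struck. Section 3 has no operative effect of its own apart from Section 2 and is therefore inoperative. Section 4 has no operative effect of its own apart from Section 3 and is therefore inoperative. Section 6 declares Section 1 and Section 2 mutually dependent; since one of them has fallen, all of them are of no effect. That brings down Section 1 as well. The remainder continues in force under Section 6. Section 5 and Section 6 remain in effect.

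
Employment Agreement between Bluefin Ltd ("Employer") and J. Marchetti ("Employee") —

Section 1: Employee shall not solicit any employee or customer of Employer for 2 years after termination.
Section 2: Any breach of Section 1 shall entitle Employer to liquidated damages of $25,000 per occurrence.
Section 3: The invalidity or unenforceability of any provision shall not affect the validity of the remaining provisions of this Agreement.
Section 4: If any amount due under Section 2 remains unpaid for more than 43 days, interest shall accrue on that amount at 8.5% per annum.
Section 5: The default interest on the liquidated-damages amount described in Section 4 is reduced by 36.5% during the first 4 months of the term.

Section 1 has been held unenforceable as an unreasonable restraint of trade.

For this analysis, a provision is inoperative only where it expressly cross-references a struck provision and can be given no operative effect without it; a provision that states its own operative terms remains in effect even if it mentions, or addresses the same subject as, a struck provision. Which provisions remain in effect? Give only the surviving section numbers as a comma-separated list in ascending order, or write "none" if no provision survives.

3

Section 1 is struck. Section 2 does nothing except set the liquidated-damages amount by reference to Section 1; with Section 1 gone it has no independent effect and is inoperative. Section 4 operates only by reference to Section 2, so it falls with Section 2. Section 5 has no operative effect of its own apart from Section 4 and is therefore inoperative. Under the severability clause in Section 3, the remaining provisions continue in force. Only Section 3 remains in effect.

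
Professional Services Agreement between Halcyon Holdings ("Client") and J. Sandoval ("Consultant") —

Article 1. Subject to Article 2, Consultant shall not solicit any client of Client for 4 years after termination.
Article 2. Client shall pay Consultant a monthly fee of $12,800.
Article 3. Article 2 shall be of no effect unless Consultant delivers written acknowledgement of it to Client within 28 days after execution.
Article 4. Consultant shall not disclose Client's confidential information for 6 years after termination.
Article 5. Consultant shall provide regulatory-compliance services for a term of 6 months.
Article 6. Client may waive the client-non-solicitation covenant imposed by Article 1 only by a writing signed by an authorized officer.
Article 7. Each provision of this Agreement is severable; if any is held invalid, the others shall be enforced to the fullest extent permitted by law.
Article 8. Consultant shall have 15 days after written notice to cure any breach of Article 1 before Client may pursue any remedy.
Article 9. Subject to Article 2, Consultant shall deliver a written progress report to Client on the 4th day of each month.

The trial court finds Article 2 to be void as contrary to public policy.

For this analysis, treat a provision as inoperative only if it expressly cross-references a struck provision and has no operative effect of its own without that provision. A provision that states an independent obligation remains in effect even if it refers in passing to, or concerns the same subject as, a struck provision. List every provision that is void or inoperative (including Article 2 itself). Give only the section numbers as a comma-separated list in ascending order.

Article 2 is struck. The only function of Article 3 is the acknowledgement condition for Article 2, so it cannot stand once Article 2 is removed. Article 1 mentions Article 2 but its own obligation stands independently of Article 2, so Article 1 is not affected. Article 9 mentions Article 2 but its own obligation stands independently of Article 2, so Article 9 is not affected. Article 7 is a severability clause and preserves every provision that can still be given independent effect. The provisions still in force are Article 1, Article 4, Article 5, Article 6, Article 7, Article 8, and Article 9.

2, 3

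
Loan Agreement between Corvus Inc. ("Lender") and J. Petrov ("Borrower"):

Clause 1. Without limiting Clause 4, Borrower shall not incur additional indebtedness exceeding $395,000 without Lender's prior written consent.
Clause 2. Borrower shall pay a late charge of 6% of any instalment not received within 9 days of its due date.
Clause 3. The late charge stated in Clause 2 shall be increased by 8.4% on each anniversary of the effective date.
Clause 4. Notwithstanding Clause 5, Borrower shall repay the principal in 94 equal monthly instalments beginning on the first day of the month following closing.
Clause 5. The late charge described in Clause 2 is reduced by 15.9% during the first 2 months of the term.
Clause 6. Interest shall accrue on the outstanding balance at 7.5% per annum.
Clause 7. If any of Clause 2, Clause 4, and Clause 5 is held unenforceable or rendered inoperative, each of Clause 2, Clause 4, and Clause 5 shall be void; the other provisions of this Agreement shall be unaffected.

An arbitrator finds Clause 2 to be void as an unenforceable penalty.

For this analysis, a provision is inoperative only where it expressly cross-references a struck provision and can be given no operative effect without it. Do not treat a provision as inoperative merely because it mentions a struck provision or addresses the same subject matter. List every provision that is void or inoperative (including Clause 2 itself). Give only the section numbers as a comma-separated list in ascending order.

Clause 2 is struck. Clause 3 does nothing except set the escalation of the late charge by reference to Clause 2; with Clause 2 gone it has no independent effect and is inoperative. The whole of Clause 5 is the introductory reduction to the late charge, defined by reference to Clause 2, so Clause 5 cannot stand once Clause 2 is removed. Clause 1 mentions Clause 4 but its own obligation stands independently of Clause 4, so Clause 1 is not affected. Clause 7 declares Clause 2, Clause 4, and Clause 5 mutually dependent; since one of them has fallen, all of them are of no effect. That brings down Clause 4 as well. The remainder continues in force under Clause 7. Clause 1, Clause 6, and Clause 7 remain in effect.

2, 3, 4, 5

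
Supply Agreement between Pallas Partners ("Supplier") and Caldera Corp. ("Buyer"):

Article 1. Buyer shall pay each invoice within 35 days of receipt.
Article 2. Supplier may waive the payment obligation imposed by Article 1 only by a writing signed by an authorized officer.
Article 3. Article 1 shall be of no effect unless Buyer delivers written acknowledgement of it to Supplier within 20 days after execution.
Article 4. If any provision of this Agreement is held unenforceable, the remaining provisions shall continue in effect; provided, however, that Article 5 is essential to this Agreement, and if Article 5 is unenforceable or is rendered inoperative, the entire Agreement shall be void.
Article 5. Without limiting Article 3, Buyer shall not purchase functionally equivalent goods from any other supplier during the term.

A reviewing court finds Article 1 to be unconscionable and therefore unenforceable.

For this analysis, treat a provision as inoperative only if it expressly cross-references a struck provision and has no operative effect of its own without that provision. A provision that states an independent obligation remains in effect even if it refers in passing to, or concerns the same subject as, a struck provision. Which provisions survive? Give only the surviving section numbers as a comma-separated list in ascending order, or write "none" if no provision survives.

Article 1 is struck. Article 2 merely fixes the waiver condition for Article 1; with Article 1 gone it has nothing to operate on and falls away. Article 3 merely fixes the acknowledgement condition for Article 1; with Article 1 gone it has nothing to operate on and falls away. Although Article 5 refers to Article 3, its operative terms do not depend on Article 3, so it remains in effect. Article 4 makes Article 5 an essential term, but Article 5 is unaffected, so the severability proviso in Article 4 preserves the remaining provisions. Article 4 and Article 5 remain in effect.

4, 5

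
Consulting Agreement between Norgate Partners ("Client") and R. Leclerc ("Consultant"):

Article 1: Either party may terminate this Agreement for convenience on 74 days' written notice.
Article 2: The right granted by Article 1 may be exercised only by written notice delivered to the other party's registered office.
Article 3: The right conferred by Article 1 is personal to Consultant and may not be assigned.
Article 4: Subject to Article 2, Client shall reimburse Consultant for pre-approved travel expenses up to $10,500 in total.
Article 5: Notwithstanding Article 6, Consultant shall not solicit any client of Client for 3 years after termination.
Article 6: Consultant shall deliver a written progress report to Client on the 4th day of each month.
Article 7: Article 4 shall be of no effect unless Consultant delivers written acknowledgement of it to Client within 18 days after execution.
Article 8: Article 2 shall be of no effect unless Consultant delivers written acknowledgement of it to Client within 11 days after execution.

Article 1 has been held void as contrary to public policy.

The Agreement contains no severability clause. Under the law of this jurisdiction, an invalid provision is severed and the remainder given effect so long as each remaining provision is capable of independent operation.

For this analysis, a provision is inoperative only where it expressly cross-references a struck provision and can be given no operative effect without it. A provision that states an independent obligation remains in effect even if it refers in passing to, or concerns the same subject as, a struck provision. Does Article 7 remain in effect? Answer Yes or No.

Yes

Article 1 is struck. Article 2 has no operative effect of its own apart from Article 1 and is therefore inoperative. Article 3 merely fixes the non-assignment of Article 1; with Article 1 gone it has nothing to operate on and falls away. Article 8 merely fixes the acknowledgement condition for Article 2; with Article 2 gone it has nothing to operate on and falls away. Although Article 4 refers to Article 2, its operative terms do not depend on Article 2, so it remains in effect. Under the stated default rule, only provisions that cannot operate independently fall away; the rest are enforced. The provisions still in force are Article 4, Article 5, Article 6, and Article 7. Article 7 is among the surviving provisions, so the answer is yes.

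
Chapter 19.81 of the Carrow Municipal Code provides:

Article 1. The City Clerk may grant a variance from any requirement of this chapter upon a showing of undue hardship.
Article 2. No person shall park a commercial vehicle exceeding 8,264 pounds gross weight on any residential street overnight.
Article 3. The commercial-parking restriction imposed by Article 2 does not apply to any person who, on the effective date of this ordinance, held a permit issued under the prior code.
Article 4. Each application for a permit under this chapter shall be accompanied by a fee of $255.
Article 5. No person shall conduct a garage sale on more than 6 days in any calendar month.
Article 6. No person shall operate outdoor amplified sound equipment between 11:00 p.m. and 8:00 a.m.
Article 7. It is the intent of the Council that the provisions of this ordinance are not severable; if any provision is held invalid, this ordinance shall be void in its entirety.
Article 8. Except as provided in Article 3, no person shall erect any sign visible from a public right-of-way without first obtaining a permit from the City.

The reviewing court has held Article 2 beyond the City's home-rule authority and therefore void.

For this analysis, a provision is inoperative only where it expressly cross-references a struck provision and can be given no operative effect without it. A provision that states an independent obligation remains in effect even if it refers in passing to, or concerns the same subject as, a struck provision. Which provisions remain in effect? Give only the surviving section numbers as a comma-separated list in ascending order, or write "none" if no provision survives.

none

Article 2 is struck. The only function of Article 3 is the grandfather exemption from Article 2, so it cannot stand once Article 2 is removed. Article 7 provides that the ordinance is not severable, so the invalidity of any one provision voids the entire ordinance. No provision of the ordinance survives.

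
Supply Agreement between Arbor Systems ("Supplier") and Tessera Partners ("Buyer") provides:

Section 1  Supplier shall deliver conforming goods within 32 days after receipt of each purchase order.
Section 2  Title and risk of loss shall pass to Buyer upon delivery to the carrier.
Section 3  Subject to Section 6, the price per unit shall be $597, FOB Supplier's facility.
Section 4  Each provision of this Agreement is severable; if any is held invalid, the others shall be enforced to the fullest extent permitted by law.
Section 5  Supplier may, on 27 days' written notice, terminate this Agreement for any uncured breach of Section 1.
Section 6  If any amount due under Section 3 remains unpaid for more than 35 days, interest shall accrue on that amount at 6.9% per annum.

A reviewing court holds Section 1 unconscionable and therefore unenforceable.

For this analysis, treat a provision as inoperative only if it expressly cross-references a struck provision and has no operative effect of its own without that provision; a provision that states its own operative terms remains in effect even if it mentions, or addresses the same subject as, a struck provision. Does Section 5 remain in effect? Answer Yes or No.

No

Section 1 is struck. Section 5 operates only by reference to Section 1, so it falls with Section 1. Section 4 is a severability clause and preserves every provision that can still be given independent effect. That leaves Section 2, Section 3, Section 4, and Section 6 in effect. Section 5 is among the inoperative provisions, so the answer is no.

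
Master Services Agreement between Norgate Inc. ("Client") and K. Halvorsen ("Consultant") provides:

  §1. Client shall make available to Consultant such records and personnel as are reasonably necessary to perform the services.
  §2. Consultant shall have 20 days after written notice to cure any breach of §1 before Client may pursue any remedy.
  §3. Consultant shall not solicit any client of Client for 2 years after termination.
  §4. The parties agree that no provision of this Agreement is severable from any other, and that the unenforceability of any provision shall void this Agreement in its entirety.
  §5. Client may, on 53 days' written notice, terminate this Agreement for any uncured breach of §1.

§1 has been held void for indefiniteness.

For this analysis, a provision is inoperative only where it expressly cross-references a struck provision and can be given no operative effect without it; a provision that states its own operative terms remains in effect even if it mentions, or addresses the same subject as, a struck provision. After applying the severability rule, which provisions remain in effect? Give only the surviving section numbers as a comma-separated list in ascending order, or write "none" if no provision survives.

§1 is struck. §2 merely fixes the cure period for breach of §1; with §1 gone it has nothing to operate on and falls away. The only function of §5 is the termination right for breach of §1, so it cannot stand once §1 is removed. §4 provides that the Agreement is not severable, so the invalidity of any one provision voids the entire Agreement. No provision of the Agreement survives.

none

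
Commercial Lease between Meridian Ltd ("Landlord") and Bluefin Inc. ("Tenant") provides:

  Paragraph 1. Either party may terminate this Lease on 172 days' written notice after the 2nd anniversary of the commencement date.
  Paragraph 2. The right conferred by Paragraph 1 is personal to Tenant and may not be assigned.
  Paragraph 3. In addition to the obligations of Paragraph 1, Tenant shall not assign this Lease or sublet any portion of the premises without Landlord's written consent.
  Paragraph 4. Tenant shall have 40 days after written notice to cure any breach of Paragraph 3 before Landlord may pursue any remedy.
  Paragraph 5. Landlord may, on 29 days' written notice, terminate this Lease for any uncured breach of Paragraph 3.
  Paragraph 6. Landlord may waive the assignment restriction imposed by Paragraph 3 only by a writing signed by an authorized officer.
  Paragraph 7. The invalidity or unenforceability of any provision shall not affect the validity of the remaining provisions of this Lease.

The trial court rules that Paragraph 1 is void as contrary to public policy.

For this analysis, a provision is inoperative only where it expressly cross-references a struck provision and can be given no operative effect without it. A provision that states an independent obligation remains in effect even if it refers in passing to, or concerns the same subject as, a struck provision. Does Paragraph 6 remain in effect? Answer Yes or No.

Yes

Paragraph 1 is struck. Paragraph 2 merely fixes the non-assignment of Paragraph 1; with Paragraph 1 gone it has nothing to operate on and falls away. Paragraph 3 mentions Paragraph 1 but its own obligation stands independently of Paragraph 1, so Paragraph 3 is not affected. Paragraph 7 is a severability clause and preserves every provision that can still be given independent effect. That leaves Paragraph 3, Paragraph 4, Paragraph 5, Paragraph 6, and Paragraph 7 in effect. Paragraph 6 is among the surviving provisions, so the answer is yes.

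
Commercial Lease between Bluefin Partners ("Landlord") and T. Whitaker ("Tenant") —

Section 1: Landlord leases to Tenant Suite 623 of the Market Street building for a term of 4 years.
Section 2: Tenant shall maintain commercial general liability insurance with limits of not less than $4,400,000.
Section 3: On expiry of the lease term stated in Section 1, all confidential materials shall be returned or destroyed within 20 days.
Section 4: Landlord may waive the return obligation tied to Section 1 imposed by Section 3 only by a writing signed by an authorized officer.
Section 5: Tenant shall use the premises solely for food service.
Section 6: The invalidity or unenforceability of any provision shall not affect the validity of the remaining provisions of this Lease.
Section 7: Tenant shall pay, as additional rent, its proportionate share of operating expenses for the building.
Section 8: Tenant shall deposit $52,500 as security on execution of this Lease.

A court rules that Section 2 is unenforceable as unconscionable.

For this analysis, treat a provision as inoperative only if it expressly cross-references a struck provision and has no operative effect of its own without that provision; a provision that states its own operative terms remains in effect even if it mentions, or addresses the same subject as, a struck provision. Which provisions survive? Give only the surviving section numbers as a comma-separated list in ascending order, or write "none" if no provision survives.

Section 2 is struck. No other provision's operative terms depend on Section 2. Section 6 is a severability clause and preserves every provision that can still be given independent effect. Section 1, Section 3, Section 4, Section 5, Section 6, Section 7, and Section 8 remain in effect.

1, 3, 4, 5, 6, 7, 8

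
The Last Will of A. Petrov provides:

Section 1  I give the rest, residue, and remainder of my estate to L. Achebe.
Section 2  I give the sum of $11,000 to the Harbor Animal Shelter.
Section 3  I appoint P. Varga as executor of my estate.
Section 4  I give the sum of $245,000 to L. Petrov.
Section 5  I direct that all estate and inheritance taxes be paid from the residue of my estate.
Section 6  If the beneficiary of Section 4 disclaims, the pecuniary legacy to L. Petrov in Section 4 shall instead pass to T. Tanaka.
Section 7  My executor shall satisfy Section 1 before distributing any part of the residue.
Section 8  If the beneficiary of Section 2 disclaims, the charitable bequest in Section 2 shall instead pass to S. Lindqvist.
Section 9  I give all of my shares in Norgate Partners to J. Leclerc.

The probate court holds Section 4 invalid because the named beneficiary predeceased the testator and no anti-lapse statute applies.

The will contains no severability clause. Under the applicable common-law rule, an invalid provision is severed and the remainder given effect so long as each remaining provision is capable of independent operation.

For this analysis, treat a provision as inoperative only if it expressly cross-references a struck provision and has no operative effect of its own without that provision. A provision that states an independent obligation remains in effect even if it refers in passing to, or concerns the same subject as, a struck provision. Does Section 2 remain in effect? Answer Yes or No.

Section 4 is struck. The only function of Section 6 is the alternative disposition for Section 4, so it cannot stand once Section 4 is removed. Under the stated default rule, only provisions that cannot operate independently fall away; the rest are enforced. That leaves Section 1, Section 2, Section 3, Section 5, Section 7, Section 8, and Section 9 in effect. Section 2 is among the surviving provisions, so the answer is yes.

Yes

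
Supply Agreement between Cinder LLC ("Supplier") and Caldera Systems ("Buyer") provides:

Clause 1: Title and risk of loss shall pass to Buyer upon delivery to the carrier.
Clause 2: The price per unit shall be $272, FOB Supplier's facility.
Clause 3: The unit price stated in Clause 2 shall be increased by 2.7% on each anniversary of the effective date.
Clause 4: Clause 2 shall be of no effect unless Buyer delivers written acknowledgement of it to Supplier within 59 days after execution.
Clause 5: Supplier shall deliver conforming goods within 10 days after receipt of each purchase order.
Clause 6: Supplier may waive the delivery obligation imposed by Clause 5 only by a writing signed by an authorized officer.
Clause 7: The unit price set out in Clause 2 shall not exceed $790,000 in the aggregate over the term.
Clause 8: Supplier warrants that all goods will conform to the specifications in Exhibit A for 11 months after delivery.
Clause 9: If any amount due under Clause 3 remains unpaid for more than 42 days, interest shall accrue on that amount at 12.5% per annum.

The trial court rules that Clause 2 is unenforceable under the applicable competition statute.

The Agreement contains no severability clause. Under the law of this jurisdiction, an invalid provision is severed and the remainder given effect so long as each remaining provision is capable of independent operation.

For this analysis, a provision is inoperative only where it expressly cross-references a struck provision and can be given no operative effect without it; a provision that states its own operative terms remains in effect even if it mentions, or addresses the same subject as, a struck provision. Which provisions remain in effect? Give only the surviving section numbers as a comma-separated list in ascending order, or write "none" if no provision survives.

Clause 2 is struck. Clause 3 does nothing except set the escalation of the unit price by reference to Clause 2; with Clause 2 gone it has no independent effect and is inoperative. Clause 4 operates only by reference to Clause 2, so it falls with Clause 2. Clause 7 has no operative effect of its own apart from Clause 2 and is therefore inoperative. Clause 9 does nothing except set the default interest on the escalation of the unit price by reference to Clause 3; with Clause 3 gone it has no independent effect and is inoperative. With no severability clause, the stated default rule severs what cannot stand and enforces each remaining provision that can operate on its own. Clause 1, Clause 5, Clause 6, and Clause 8 remain in effect.

1, 5, 6, 8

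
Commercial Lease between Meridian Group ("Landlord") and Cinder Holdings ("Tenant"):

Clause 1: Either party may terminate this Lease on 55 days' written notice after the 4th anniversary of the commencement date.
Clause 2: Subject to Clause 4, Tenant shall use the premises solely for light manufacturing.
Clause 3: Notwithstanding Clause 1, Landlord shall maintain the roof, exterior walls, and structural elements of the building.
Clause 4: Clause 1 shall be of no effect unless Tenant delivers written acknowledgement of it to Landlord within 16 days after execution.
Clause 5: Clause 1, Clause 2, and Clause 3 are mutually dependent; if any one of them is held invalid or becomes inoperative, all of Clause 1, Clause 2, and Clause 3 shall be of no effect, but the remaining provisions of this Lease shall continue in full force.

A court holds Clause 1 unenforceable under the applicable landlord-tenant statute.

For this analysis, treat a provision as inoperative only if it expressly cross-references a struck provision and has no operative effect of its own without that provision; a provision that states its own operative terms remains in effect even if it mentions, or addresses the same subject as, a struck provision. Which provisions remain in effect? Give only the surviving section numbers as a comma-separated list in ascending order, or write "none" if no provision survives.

Clause 1 is struck. Clause 4 operates only by reference to Clause 1, so it falls with Clause 1. Clause 5 declares Clause 1, Clause 2, and Clause 3 mutually dependent; since one of them has fallen, all of them are of no effect. That brings down Clause 2 and Clause 3 as well. The remainder continues in force under Clause 5. Only Clause 5 remains in effect.

5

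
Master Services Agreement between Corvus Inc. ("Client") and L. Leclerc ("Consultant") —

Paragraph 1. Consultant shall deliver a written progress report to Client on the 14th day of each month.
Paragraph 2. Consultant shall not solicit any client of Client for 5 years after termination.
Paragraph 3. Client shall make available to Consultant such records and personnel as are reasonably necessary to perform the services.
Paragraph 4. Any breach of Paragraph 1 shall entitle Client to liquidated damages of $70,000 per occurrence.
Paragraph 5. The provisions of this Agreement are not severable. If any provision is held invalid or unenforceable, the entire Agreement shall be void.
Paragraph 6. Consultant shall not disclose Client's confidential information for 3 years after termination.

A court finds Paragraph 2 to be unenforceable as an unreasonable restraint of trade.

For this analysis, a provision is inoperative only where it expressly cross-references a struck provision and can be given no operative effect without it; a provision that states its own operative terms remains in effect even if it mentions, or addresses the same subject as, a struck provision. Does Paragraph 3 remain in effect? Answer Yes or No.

Paragraph 2 is struck. No other provision's operative terms depend on Paragraph 2. Paragraph 5 provides that the Agreement is not severable, so the invalidity of any one provision voids the entire Agreement. No provision of the Agreement survives. Paragraph 3 is among the inoperative provisions, so the answer is no.

No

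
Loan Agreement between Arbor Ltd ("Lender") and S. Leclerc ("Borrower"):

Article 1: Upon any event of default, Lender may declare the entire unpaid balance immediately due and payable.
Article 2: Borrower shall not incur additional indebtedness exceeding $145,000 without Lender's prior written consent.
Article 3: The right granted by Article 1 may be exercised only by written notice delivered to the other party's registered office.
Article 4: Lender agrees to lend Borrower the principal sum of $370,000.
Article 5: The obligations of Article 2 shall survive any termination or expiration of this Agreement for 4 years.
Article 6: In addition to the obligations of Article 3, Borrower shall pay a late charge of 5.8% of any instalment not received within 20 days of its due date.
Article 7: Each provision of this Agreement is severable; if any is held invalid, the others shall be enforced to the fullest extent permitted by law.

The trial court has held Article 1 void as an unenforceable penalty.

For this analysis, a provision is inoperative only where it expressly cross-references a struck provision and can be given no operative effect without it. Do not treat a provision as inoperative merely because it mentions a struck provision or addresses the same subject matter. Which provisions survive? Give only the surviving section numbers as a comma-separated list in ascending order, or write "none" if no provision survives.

2, 4, 5, 6, 7

Article 1 is struck. The only function of Article 3 is the notice requirement for Article 1, so it cannot stand once Article 1 is removed. Although Article 6 refers to Article 3, its operative terms do not depend on Article 3, so it remains in effect. Under the severability clause in Article 7, the remaining provisions continue in force. That leaves Article 2, Article 4, Article 5, Article 6, and Article 7 in effect.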